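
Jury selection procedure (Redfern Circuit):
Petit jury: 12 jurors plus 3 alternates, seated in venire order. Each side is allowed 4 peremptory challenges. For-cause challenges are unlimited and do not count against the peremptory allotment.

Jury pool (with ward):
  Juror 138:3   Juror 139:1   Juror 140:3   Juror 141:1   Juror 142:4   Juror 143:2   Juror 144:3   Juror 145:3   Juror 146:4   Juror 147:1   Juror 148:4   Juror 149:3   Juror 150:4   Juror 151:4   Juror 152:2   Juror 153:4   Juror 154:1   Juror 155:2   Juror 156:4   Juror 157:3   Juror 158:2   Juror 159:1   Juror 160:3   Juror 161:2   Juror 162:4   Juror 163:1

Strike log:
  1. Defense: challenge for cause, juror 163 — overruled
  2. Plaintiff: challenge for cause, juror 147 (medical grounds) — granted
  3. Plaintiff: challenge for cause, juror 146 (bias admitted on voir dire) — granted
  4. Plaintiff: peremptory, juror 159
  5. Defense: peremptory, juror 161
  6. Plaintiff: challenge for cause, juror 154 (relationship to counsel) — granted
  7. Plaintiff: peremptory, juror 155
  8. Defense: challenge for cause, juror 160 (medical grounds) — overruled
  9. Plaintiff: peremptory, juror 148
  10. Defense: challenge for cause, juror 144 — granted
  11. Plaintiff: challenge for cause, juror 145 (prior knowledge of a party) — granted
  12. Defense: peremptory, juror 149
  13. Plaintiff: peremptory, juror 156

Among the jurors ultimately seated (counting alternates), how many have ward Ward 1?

Removed: #144, #145, #146, #147, #148, #149, #154, #155, #156, #159, #161.
Seated (15 incl. alternates): #138, #139, #140, #141, #142, #143, #150, #151, #152, #153, #157, #158, #160, #162, #163.
Of those, in Ward 1: #139, #141, #163 → 3.

3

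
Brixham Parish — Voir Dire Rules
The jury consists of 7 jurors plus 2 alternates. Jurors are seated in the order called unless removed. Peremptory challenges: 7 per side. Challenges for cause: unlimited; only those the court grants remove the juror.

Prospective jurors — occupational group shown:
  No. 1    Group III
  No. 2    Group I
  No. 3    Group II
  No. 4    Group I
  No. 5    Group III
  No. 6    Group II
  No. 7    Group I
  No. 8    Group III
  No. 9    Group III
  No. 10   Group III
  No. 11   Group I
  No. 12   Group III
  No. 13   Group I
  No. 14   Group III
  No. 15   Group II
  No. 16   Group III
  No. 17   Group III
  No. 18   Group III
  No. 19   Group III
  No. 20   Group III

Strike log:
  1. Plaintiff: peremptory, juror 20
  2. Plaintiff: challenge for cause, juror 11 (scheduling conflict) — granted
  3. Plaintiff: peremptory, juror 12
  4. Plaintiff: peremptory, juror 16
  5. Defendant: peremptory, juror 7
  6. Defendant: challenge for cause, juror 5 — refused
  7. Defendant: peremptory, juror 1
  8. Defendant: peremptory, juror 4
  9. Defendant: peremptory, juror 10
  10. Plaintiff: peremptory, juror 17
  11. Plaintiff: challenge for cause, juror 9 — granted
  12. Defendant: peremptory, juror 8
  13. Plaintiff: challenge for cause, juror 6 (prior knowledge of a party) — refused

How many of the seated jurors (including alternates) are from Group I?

Removed: #1, #4, #7, #8, #9, #10, #11, #12, #16, #17, #20.
Seated (9 incl. alternates): #2, #3, #5, #6, #13, #14, #15, #18, #19.
Of those, in Group I: #2, #13 → 2.

2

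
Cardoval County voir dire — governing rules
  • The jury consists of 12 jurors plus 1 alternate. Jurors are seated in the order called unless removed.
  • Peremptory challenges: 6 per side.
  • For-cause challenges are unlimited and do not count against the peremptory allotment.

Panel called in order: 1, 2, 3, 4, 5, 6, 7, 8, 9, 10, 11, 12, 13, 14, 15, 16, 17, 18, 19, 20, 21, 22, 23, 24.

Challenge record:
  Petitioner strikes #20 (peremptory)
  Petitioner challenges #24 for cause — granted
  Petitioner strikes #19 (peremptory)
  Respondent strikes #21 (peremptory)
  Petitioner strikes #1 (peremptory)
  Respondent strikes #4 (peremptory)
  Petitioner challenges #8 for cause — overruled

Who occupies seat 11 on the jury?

Removed: #1, #4, #19, #20, #21, #24. (#8 stays — for-cause denied.)
Seating in order: seats 1–12 → #2, #3, #5, #6, #7, #8, #9, #10, #11, #12, #13, #14; alternates → #15.
So seat 11 is #13.

13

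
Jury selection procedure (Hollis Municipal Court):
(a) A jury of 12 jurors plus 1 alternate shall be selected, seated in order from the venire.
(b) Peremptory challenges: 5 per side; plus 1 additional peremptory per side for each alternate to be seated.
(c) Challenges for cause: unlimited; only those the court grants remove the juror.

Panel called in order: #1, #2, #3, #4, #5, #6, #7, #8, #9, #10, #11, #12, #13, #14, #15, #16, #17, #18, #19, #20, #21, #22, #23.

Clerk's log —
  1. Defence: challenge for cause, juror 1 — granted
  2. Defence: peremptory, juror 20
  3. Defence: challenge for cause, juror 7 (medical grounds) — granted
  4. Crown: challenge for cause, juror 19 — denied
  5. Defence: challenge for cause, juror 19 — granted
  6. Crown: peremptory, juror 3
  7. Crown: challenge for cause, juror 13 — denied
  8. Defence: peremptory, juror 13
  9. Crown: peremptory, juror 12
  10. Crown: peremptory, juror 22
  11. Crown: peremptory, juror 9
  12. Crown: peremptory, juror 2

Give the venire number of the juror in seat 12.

Removed: #1, #2, #3, #7, #9, #12, #13, #19, #20, #22.
Seating in order: seats 1–12 → #4, #5, #6, #8, #10, #11, #14, #15, #16, #17, #18, #21; alternates → #23.
So seat 12 is #21.

21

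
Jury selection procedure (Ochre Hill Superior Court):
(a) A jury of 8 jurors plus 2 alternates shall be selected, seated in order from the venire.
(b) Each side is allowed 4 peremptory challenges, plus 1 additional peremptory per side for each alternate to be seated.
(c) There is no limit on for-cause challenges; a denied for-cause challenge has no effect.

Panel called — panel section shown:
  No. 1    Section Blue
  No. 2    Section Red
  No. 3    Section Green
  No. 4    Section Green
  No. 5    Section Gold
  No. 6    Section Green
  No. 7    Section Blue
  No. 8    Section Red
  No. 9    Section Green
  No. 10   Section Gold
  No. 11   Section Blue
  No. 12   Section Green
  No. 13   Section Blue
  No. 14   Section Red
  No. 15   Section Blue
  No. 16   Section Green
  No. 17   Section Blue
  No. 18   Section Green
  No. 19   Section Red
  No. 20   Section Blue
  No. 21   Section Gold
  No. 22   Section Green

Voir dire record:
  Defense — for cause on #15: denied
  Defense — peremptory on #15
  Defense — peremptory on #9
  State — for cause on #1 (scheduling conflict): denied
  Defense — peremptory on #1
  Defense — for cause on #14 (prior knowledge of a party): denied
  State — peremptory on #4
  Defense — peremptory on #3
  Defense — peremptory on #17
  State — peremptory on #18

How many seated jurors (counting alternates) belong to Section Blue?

3

Removed: #1, #3, #4, #9, #15, #17, #18.
Seated (10 incl. alternates): #2, #5, #6, #7, #8, #10, #11, #12, #13, #14.
Of those, in Section Blue: #7, #11, #13 → 3.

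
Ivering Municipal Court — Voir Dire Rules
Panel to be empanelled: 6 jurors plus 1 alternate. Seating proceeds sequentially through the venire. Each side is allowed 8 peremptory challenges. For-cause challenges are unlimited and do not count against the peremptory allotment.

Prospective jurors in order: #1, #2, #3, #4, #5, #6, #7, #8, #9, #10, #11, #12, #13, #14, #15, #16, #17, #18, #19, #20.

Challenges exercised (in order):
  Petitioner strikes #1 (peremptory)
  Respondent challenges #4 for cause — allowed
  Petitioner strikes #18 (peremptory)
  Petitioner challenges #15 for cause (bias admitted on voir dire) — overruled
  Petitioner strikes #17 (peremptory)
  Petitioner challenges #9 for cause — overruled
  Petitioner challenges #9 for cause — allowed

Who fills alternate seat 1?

10

Removed: #1, #4, #9, #17, #18. (#15 stays — for-cause denied.)
Seating in order: seats 1–6 → #2, #3, #5, #6, #7, #8; alternates → #10.
So alternate 1 is #10.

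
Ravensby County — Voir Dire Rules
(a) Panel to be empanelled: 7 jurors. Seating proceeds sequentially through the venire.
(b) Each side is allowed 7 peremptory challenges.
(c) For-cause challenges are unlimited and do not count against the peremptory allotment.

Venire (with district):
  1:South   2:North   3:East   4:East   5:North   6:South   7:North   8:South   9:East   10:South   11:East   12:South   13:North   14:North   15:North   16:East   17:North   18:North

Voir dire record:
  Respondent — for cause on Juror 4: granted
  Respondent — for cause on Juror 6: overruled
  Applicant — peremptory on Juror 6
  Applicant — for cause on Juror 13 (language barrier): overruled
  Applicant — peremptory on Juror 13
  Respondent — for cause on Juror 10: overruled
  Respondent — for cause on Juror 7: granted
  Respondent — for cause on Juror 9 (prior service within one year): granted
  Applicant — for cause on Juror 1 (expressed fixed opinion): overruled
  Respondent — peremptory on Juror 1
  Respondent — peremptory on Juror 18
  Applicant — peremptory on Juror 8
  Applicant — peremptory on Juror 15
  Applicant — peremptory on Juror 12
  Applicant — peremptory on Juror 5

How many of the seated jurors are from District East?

3

Removed: #1, #4, #5, #6, #7, #8, #9, #12, #13, #15, #18.
Seated jurors 1–7: #2, #3, #10, #11, #14, #16, #17.
Of those, in District East: #3, #11, #16 → 3.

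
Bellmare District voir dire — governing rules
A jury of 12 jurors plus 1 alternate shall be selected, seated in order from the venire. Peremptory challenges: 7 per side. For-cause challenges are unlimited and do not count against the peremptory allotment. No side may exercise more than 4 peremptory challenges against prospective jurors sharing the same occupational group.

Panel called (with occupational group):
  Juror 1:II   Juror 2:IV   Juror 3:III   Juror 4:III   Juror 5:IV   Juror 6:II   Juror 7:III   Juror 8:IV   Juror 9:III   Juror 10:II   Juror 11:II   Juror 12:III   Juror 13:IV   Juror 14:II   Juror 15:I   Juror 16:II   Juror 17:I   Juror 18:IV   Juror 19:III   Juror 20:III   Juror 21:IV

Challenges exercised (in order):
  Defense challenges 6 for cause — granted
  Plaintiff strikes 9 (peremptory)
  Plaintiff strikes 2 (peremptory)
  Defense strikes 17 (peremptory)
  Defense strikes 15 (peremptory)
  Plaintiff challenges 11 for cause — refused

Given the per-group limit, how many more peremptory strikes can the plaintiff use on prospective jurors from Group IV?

Plaintiff peremptories so far: #9, #2 — 2 of 7 used, 5 left overall.
Against Group IV: #2 — 1 used; per-group cap 4 leaves 3.
Binding limit: min(5, 3) = 3.

3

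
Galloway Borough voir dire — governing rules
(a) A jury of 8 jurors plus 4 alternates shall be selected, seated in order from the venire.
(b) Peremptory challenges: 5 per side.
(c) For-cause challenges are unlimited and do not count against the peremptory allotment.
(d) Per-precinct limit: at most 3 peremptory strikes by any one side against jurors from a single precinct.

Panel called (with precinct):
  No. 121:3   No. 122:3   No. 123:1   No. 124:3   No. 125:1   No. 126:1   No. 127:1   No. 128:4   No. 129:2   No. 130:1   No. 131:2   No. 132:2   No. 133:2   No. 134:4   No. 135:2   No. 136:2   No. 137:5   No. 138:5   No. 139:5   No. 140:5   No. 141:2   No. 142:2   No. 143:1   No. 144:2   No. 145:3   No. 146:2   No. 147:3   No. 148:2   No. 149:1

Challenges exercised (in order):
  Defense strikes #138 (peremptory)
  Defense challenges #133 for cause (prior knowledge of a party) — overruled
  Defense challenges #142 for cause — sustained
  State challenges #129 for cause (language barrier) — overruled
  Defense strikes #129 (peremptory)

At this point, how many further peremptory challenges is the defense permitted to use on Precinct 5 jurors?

2

Defense peremptories so far: #138, #129 — 2 of 5 used, 3 left overall.
Against Precinct 5: #138 — 1 used; per-precinct cap 3 leaves 2.
Binding limit: min(3, 2) = 2.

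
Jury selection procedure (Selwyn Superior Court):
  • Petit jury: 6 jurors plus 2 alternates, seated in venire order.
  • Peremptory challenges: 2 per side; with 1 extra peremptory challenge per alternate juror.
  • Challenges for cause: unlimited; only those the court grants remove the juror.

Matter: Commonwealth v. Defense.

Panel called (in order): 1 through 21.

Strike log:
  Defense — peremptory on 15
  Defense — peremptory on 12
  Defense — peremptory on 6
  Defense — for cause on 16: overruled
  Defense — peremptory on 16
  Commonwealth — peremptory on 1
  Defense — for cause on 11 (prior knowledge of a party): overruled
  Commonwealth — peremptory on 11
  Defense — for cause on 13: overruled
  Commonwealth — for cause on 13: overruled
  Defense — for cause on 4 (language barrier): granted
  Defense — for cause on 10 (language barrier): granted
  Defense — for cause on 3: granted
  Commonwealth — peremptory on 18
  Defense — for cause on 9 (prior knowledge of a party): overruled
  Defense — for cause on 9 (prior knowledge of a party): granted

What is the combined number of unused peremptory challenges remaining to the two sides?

Commonwealth allotment: 2 base + 1 × 2 alternates = 4. Defense allotment: 2 base + 1 × 2 alternates = 4.
Commonwealth peremptories used: #1, #11, #18 — 3 (the for-cause on #13 doesn't count).
Defense peremptories used: #15, #12, #6, #16 — 4 (for-cause on #16, #11, #13, #4, #10, #3, #9, #9 don't count).
Remaining: (4 − 3) + (4 − 4) = 1.

1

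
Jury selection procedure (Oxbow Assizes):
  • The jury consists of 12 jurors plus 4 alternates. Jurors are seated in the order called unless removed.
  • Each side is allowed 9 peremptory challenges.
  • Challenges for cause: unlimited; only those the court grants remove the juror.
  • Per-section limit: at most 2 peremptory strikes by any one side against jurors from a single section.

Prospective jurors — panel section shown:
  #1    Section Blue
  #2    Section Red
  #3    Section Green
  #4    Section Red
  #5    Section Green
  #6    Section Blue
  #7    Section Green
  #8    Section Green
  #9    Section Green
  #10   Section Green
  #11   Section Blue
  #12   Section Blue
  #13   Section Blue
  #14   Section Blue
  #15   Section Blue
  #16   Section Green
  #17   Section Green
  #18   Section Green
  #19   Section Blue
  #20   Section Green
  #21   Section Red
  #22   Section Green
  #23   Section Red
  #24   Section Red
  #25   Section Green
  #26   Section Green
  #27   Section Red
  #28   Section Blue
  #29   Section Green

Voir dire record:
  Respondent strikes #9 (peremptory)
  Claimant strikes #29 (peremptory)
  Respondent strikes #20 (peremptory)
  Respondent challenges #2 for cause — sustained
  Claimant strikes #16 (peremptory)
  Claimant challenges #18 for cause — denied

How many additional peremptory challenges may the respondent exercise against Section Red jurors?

Respondent peremptories so far: #9, #20 — 2 of 9 used, 7 left overall.
Against Section Red: none yet — per-section cap 2 leaves 2.
Binding limit: min(7, 2) = 2.

2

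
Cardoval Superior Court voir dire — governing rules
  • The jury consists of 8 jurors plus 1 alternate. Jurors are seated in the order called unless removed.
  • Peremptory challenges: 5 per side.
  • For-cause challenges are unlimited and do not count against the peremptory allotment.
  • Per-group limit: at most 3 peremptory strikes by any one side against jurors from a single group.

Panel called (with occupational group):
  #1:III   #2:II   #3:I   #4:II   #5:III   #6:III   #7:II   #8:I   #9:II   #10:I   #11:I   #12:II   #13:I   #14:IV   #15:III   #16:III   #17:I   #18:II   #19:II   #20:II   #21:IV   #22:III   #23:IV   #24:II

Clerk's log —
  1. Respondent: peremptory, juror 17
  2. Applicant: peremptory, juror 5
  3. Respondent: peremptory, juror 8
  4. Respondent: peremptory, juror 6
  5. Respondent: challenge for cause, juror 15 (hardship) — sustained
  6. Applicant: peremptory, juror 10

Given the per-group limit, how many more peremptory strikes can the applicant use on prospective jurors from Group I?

Applicant peremptories so far: #5, #10 — 2 of 5 used, 3 left overall.
Against Group I: #10 — 1 used; per-group cap 3 leaves 2.
Binding limit: min(3, 2) = 2.

2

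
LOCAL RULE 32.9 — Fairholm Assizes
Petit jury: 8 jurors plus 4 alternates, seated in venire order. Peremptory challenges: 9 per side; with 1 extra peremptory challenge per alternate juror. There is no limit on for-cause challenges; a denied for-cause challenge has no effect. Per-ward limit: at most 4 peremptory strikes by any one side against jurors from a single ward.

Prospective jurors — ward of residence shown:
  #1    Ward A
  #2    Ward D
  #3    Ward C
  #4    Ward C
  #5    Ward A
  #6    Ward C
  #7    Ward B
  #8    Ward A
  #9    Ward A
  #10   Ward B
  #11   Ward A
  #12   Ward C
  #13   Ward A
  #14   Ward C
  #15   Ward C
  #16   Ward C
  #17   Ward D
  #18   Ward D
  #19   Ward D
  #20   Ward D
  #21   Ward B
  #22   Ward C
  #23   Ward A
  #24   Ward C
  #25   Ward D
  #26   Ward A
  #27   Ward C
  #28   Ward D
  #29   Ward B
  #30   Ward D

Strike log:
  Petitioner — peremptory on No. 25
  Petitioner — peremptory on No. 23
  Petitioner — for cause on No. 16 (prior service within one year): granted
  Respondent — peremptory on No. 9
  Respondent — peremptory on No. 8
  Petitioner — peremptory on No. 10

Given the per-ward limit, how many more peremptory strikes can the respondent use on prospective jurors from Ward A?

2

Respondent peremptories so far: #9, #8 — 2 of 13 used, 11 left overall.
Against Ward A: #9, #8 — 2 used; per-ward cap 4 leaves 2.
Binding limit: min(11, 2) = 2.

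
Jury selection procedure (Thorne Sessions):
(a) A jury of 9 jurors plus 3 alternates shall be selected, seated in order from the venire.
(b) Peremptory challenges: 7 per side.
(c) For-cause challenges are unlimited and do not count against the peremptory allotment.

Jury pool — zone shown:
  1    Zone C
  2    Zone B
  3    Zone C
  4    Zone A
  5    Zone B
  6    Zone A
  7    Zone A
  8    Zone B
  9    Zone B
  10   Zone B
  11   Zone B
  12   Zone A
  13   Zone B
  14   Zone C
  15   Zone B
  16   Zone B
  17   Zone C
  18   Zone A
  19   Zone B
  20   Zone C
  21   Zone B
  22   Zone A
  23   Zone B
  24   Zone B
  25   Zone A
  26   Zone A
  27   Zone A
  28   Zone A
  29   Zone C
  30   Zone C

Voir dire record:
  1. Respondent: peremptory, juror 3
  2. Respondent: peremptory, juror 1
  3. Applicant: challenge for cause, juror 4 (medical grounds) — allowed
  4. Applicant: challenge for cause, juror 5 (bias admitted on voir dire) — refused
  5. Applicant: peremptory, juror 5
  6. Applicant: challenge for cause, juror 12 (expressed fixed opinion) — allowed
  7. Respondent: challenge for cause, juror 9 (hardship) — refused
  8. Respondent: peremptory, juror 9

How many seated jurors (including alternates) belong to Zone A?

3

Removed: #1, #3, #4, #5, #9, #12.
Seated (12 incl. alternates): #2, #6, #7, #8, #10, #11, #13, #14, #15, #16, #17, #18.
Of those, in Zone A: #6, #7, #18 → 3.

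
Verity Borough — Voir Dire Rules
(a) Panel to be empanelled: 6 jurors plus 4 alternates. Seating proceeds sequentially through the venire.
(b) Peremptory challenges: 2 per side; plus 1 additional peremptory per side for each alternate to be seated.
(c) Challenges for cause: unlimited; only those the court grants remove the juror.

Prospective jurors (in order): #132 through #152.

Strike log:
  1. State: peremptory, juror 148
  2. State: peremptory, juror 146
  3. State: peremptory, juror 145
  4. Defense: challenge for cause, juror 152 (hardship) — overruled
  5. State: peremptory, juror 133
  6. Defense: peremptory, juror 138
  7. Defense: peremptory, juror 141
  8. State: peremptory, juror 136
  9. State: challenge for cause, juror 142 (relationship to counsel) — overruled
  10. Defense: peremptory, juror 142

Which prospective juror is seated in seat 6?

140

Removed: #133, #136, #138, #141, #142, #145, #146, #148. (#152 stays — for-cause denied.)
Filling seats in venire order through position 6: #132, #134, #135, #137, #139, #140.
So seat 6 is #140.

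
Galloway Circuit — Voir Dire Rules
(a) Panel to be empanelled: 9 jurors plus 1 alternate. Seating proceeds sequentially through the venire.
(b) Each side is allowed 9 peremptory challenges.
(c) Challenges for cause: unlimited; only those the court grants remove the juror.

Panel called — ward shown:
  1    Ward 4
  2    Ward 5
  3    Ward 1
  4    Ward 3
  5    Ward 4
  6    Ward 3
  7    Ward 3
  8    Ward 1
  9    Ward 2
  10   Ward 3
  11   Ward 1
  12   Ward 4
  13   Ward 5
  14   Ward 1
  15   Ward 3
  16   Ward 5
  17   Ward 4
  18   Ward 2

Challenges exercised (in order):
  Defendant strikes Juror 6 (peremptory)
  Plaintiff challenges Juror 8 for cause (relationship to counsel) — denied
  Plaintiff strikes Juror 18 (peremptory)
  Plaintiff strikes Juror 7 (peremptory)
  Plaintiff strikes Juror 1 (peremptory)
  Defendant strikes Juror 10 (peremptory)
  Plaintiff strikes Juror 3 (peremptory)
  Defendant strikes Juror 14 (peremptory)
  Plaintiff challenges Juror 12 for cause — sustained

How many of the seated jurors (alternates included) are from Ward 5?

Removed: #1, #3, #6, #7, #10, #12, #14, #18.
Seated (10 incl. alternates): #2, #4, #5, #8, #9, #11, #13, #15, #16, #17.
Of those, in Ward 5: #2, #13, #16 → 3.

3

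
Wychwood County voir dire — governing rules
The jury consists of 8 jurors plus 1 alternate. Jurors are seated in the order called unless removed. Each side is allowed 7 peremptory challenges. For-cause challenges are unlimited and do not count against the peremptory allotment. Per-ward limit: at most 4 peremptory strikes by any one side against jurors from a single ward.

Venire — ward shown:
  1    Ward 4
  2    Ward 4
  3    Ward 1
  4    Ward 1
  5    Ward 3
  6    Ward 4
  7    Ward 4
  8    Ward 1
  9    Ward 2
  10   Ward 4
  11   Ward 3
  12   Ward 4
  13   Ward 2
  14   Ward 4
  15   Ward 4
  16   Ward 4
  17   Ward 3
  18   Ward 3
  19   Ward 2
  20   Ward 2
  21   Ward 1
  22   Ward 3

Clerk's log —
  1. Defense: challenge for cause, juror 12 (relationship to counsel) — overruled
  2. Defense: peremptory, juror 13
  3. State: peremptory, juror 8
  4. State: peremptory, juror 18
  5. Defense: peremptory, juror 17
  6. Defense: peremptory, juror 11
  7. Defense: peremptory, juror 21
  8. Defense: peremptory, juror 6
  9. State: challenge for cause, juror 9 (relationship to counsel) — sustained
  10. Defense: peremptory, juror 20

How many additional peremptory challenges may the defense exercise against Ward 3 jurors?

1

Defense peremptories so far: #13, #17, #11, #21, #6, #20 — 6 of 7 used, 1 left overall.
Against Ward 3: #17, #11 — 2 used; per-ward cap 4 leaves 2.
Binding limit: min(1, 2) = 1.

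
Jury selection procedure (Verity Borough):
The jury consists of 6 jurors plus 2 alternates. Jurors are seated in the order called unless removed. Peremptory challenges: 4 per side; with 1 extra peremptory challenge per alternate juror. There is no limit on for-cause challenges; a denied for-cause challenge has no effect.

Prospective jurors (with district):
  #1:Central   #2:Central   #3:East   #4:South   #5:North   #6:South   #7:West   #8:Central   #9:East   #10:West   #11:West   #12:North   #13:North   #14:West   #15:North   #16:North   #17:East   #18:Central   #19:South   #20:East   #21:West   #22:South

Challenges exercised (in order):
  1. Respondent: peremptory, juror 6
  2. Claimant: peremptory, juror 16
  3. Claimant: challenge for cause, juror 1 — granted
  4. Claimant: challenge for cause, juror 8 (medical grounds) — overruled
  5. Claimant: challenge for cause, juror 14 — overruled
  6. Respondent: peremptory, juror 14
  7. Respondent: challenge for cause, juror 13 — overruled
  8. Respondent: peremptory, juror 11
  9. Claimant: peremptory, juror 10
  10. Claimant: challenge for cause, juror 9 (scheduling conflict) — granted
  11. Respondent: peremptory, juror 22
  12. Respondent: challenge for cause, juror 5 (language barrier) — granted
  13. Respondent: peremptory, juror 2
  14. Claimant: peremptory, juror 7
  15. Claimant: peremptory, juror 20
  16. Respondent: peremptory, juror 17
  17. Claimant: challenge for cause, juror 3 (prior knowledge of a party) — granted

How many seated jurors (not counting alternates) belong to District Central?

Removed: #1, #2, #3, #5, #6, #7, #9, #10, #11, #14, #16, #17, #20, #22.
Seated jurors 1–6: #4, #8, #12, #13, #15, #18 (alternates #19, #21 not counted).
Of those, in District Central: #8, #18 → 2.

2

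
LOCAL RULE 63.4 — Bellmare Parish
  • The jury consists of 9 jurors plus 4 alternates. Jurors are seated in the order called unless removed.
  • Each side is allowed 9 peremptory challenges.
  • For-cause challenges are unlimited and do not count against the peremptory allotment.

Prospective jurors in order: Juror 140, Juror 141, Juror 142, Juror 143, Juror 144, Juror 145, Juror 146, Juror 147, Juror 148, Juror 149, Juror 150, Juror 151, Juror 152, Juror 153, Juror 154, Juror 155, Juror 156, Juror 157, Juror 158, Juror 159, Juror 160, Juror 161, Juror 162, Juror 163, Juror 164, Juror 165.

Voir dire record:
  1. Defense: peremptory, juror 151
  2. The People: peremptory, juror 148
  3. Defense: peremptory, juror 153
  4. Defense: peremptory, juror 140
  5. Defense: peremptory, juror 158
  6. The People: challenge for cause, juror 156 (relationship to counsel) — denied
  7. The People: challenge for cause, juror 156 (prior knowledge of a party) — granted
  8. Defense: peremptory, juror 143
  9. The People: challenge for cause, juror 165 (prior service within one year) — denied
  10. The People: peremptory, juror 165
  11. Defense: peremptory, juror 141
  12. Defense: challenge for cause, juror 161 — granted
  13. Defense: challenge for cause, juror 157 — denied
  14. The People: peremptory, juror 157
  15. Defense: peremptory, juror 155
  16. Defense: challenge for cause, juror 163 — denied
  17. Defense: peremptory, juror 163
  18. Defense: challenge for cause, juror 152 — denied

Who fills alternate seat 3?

Removed: #140, #141, #143, #148, #151, #153, #155, #156, #157, #158, #161, #163, #165. (#152 stays — for-cause denied.)
Seating in order: seats 1–9 → #142, #144, #145, #146, #147, #149, #150, #152, #154; alternates → #159, #160, #162, #164.
So alternate 3 is #162.

162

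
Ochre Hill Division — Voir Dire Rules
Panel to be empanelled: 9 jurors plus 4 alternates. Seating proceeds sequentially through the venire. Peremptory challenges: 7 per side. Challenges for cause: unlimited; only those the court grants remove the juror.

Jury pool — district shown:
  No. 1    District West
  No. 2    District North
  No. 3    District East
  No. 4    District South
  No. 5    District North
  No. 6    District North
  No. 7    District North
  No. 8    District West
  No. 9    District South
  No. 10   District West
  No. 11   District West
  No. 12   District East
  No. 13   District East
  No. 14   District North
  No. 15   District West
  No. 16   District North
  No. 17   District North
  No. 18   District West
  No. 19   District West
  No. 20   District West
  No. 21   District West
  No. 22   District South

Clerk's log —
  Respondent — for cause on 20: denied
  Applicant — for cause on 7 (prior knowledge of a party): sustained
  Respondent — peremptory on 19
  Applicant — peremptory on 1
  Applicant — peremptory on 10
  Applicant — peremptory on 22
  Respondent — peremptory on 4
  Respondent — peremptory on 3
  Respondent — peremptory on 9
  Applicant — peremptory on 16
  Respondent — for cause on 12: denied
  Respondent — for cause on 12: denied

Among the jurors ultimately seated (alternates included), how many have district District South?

Removed: #1, #3, #4, #7, #9, #10, #16, #19, #22.
Seated (13 incl. alternates): #2, #5, #6, #8, #11, #12, #13, #14, #15, #17, #18, #20, #21.
None of those are in District South → 0.

0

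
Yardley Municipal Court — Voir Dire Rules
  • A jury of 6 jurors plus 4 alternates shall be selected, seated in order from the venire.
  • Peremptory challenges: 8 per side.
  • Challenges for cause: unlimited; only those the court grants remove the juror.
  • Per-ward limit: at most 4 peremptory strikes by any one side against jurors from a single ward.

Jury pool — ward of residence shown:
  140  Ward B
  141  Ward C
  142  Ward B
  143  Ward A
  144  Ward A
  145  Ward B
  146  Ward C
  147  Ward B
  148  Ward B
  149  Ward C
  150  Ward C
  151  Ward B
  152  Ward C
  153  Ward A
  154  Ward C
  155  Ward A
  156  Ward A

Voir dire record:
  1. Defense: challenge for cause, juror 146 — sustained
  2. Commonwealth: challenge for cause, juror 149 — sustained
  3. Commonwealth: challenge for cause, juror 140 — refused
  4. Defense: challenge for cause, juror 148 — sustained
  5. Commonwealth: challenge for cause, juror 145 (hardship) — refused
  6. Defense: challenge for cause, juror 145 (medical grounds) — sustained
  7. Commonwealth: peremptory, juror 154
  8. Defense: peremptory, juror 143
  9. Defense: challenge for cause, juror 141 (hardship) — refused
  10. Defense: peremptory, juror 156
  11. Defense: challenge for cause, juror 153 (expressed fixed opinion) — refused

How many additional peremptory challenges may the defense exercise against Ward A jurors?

Defense peremptories so far: #143, #156 — 2 of 8 used, 6 left overall.
Against Ward A: #143, #156 — 2 used; per-ward cap 4 leaves 2.
Binding limit: min(6, 2) = 2.

2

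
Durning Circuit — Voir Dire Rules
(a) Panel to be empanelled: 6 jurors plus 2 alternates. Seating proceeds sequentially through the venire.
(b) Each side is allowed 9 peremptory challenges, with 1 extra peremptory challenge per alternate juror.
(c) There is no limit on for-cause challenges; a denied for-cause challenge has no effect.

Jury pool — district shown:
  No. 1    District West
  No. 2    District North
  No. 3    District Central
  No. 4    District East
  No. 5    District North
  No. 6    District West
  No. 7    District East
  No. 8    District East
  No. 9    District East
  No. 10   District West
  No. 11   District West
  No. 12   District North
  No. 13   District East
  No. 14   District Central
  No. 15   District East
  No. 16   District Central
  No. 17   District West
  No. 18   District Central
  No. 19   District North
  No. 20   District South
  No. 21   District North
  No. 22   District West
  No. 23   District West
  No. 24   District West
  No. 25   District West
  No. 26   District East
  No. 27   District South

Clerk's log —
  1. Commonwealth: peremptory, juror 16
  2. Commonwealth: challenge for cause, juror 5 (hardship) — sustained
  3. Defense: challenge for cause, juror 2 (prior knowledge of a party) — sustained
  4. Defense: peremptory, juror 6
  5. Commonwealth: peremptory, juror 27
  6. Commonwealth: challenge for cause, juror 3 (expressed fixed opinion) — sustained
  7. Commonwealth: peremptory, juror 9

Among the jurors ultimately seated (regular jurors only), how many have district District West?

3

Removed: #2, #3, #5, #6, #9, #16, #27.
Seated jurors 1–6: #1, #4, #7, #8, #10, #11 (alternates #12, #13 not counted).
Of those, in District West: #1, #10, #11 → 3.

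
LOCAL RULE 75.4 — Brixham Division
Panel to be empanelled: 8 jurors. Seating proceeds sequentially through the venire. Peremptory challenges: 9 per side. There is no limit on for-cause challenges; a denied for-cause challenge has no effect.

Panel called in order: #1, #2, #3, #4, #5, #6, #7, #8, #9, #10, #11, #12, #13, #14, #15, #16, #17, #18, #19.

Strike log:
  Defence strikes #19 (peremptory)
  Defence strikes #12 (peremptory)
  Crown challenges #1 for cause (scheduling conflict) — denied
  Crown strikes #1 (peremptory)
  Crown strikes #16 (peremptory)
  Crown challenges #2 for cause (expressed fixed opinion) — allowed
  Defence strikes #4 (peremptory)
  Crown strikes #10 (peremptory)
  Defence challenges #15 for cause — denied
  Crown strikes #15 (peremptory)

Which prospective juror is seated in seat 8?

Removed: #1, #2, #4, #10, #12, #15, #16, #19.
Seating in order: seats 1–8 → #3, #5, #6, #7, #8, #9, #11, #13.
So seat 8 is #13.

13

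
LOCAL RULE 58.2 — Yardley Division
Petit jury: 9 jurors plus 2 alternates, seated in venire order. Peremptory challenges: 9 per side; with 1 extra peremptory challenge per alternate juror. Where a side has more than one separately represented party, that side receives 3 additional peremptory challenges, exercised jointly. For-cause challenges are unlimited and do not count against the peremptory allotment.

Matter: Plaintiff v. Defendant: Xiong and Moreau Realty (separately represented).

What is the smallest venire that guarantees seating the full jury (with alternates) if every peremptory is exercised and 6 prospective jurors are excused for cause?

42

Seats to fill: 9 + 2 alternates = 11.
Peremptories — Plaintiff: 9 + 1×2 = 11; Defendant: 9 + 1×2 + 3 = 14; total 25.
For-cause removals: 6.
Minimum venire: 11 + 25 + 6 = 42.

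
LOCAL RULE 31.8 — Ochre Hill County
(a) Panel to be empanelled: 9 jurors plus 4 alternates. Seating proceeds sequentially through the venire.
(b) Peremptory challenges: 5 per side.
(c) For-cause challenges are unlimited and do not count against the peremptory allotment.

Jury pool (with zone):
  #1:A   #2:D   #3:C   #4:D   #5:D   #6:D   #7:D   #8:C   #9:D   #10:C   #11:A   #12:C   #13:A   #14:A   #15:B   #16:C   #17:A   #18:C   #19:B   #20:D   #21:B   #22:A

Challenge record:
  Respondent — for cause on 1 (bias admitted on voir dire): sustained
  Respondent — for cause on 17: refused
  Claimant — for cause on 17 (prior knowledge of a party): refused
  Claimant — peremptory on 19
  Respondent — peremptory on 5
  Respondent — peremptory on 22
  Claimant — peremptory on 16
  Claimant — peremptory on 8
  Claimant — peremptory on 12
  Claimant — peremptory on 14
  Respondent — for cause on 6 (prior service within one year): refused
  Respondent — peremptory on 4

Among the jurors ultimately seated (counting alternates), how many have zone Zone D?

5

Removed: #1, #4, #5, #8, #12, #14, #16, #19, #22.
Seated (13 incl. alternates): #2, #3, #6, #7, #9, #10, #11, #13, #15, #17, #18, #20, #21.
Of those, in Zone D: #2, #6, #7, #9, #20 → 5.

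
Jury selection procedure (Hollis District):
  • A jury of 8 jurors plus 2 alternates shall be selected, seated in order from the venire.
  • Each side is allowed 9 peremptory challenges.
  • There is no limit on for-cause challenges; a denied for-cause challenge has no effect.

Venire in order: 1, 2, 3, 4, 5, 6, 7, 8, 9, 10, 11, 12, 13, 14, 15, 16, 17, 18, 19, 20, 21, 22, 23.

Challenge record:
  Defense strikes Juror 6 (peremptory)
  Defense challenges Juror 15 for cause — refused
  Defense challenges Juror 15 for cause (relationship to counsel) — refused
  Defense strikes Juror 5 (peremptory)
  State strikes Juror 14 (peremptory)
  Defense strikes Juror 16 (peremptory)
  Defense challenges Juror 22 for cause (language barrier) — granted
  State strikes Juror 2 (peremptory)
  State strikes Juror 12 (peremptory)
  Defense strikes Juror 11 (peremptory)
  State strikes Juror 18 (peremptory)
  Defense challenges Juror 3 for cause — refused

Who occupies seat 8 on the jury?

Removed: #2, #5, #6, #11, #12, #14, #16, #18, #22. (#3, #15 stay — for-cause denied.)
Filling seats in venire order through position 8: #1, #3, #4, #7, #8, #9, #10, #13.
So seat 8 is #13.

13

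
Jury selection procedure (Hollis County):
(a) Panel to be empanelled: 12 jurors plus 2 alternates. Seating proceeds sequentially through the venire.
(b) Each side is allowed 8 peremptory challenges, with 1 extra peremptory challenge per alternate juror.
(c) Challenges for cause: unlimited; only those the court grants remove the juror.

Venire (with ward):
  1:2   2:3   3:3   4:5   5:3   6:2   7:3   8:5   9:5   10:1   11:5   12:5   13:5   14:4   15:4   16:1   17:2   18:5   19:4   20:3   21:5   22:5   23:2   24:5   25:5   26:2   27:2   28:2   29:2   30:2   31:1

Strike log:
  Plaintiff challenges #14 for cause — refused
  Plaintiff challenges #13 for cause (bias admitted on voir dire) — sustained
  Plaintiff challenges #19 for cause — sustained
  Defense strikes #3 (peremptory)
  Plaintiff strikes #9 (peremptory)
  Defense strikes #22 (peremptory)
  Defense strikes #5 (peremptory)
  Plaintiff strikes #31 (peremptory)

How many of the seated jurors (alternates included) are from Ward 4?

Removed: #3, #5, #9, #13, #19, #22, #31.
Seated (14 incl. alternates): #1, #2, #4, #6, #7, #8, #10, #11, #12, #14, #15, #16, #17, #18.
Of those, in Ward 4: #14, #15 → 2.

2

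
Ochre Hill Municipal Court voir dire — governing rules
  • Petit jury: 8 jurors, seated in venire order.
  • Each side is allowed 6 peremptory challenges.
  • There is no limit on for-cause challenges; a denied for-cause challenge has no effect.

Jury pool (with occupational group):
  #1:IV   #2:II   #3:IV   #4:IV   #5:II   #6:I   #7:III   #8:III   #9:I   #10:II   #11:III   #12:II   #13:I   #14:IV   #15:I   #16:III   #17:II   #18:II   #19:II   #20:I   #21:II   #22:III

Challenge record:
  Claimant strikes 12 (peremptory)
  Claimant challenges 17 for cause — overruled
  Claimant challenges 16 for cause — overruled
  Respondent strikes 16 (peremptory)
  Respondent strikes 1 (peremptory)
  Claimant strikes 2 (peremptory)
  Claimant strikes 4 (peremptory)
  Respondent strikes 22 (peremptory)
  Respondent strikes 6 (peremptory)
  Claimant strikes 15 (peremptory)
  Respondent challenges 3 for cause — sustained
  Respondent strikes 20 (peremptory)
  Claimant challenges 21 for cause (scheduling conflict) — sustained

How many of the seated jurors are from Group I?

Removed: #1, #2, #3, #4, #6, #12, #15, #16, #20, #21, #22.
Seated jurors 1–8: #5, #7, #8, #9, #10, #11, #13, #14.
Of those, in Group I: #9, #13 → 2.

2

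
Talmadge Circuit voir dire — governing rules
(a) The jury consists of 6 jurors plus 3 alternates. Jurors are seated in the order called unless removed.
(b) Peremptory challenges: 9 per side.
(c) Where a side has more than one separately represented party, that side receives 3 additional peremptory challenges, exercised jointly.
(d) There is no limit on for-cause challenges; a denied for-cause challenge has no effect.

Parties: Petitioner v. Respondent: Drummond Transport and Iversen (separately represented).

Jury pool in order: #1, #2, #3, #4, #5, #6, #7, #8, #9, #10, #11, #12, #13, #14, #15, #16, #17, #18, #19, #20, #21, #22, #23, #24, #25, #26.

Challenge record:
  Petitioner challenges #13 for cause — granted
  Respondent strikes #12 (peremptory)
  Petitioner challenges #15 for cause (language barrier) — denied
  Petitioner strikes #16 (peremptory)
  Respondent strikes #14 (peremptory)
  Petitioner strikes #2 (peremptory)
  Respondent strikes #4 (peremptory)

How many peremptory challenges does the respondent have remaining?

9

Respondent allotment: 9 base + 3 multi-party = 12.
Respondent peremptories used: #12, #14, #4 — 3.
Remaining: 12 − 3 = 9.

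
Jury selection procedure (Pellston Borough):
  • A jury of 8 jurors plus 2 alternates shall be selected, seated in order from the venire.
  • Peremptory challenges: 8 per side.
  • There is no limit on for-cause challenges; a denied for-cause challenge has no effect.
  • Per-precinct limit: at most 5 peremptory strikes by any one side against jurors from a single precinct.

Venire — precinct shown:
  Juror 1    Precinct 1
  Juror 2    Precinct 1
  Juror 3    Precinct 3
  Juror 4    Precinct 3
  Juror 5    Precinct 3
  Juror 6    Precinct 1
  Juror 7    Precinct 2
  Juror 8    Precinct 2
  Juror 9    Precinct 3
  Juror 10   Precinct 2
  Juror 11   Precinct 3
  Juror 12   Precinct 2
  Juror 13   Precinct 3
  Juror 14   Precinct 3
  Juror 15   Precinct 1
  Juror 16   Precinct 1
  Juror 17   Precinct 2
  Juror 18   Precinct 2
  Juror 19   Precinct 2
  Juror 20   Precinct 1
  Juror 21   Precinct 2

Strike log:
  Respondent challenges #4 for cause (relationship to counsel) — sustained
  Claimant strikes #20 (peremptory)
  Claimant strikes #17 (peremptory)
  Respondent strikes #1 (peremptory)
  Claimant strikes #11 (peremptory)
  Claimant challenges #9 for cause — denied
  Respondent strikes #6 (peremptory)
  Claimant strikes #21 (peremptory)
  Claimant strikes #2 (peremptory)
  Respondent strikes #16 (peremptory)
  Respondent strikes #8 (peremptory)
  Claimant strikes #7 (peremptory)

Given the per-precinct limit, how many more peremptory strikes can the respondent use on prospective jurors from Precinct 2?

4

Respondent peremptories so far: #1, #6, #16, #8 — 4 of 8 used, 4 left overall.
Against Precinct 2: #8 — 1 used; per-precinct cap 5 leaves 4.
Binding limit: min(4, 4) = 4.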